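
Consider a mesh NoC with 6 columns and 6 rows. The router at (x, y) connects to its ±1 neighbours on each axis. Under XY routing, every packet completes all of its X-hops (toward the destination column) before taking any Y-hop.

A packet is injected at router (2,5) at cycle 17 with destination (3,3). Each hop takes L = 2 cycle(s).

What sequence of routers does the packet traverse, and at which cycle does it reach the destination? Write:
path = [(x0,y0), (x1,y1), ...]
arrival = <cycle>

hop 0: (2,5) @ cyc 17
hop 1: (3,5) @ cyc 19  [E]
hop 2: (3,4) @ cyc 21  [S]
hop 3: (3,3) @ cyc 23  [S]

path = [(2,5), (3,5), (3,4), (3,3)]
arrival = 23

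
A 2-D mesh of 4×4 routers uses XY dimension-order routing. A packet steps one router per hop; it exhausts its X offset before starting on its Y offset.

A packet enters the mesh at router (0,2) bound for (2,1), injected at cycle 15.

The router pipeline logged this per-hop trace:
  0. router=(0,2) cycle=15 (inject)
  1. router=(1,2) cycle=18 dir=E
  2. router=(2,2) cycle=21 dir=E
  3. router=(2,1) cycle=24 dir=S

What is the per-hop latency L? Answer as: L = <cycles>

Between hops 0 and 1 the cycle counter advances 18 − 15 = 3.
Each hop adds L, hence L = 3.

L = 3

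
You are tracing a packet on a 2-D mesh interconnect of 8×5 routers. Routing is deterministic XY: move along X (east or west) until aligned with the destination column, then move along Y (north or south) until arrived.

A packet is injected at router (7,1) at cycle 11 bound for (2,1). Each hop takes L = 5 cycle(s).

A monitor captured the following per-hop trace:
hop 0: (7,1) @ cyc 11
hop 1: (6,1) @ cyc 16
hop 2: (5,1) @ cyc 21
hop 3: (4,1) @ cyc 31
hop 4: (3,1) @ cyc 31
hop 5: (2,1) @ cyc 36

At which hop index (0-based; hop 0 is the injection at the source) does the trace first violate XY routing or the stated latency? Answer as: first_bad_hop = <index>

first_bad_hop = 3

check 1→ d=(-1,0) cyc+5: ok
check 2→ d=(-1,0) cyc+5: ok
check 3→ d=(-1,0) cyc+10: BAD: Δcyc=10≠L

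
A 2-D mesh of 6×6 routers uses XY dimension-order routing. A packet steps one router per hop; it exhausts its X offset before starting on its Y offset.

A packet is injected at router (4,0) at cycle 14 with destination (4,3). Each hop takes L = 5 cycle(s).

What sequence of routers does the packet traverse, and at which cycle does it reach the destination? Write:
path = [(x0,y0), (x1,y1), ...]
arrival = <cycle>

path = [(4,0), (4,1), (4,2), (4,3)]
arrival = 29

  0. router=(4,0) cycle=14 (inject)
  1. router=(4,1) cycle=19 dir=N
  2. router=(4,2) cycle=24 dir=N
  3. router=(4,3) cycle=29 dir=N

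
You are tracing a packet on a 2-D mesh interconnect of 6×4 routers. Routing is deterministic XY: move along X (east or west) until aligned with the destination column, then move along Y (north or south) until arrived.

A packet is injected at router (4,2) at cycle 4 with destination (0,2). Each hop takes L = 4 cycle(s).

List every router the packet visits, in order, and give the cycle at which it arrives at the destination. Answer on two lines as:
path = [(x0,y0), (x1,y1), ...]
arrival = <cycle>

path = [(4,2), (3,2), (2,2), (1,2), (0,2)]
arrival = 20

t=4: at (4,2)
t=8: at (3,2) after W
t=12: at (2,2) after W
t=16: at (1,2) after W
t=20: at (0,2) after W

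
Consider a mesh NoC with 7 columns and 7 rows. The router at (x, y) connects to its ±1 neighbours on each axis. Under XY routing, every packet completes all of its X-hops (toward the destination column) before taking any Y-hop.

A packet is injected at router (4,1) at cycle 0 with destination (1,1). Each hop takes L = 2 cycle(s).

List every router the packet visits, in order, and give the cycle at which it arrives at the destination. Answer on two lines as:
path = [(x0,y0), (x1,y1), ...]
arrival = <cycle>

path = [(4,1), (3,1), (2,1), (1,1)]
arrival = 6

[0] x=4 y=1 t=0
[1] x=3 y=1 t=2 →W
[2] x=2 y=1 t=4 →W
[3] x=1 y=1 t=6 →W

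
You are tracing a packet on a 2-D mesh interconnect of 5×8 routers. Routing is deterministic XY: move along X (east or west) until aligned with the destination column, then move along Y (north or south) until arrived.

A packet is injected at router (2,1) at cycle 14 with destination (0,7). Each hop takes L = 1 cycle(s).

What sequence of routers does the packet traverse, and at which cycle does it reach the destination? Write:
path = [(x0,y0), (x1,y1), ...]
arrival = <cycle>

src (2,1)  cyc=14
W→(1,1)  cyc=15
W→(0,1)  cyc=16
N→(0,2)  cyc=17
N→(0,3)  cyc=18
N→(0,4)  cyc=19
N→(0,5)  cyc=20
N→(0,6)  cyc=21
N→(0,7)  cyc=22

path = [(2,1), (1,1), (0,1), (0,2), (0,3), (0,4), (0,5), (0,6), (0,7)]
arrival = 22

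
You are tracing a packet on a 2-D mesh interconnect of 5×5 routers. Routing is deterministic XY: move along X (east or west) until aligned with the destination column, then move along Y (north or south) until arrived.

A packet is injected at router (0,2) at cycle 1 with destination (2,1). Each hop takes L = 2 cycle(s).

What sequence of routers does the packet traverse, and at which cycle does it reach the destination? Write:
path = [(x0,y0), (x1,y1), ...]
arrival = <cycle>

src (0,2)  cyc=1
E→(1,2)  cyc=3
E→(2,2)  cyc=5
S→(2,1)  cyc=7

path = [(0,2), (1,2), (2,2), (2,1)]
arrival = 7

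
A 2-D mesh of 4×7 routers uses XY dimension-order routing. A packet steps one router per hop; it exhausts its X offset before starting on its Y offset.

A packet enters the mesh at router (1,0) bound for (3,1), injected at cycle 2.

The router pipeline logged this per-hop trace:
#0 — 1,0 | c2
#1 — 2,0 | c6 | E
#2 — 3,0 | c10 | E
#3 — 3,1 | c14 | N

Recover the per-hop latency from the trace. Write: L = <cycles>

Between hops 0 and 1 the cycle counter advances 6 − 2 = 4.
Per-hop latency L = Δcyc = 4.

L = 4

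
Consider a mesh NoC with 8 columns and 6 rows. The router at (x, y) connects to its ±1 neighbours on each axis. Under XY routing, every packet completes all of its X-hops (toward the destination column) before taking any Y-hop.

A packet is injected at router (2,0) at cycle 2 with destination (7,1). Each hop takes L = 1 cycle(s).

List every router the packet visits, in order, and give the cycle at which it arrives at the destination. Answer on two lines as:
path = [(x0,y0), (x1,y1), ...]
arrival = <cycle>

  0. router=(2,0) cycle=2 (inject)
  1. router=(3,0) cycle=3 dir=E
  2. router=(4,0) cycle=4 dir=E
  3. router=(5,0) cycle=5 dir=E
  4. router=(6,0) cycle=6 dir=E
  5. router=(7,0) cycle=7 dir=E
  6. router=(7,1) cycle=8 dir=N

path = [(2,0), (3,0), (4,0), (5,0), (6,0), (7,0), (7,1)]
arrival = 8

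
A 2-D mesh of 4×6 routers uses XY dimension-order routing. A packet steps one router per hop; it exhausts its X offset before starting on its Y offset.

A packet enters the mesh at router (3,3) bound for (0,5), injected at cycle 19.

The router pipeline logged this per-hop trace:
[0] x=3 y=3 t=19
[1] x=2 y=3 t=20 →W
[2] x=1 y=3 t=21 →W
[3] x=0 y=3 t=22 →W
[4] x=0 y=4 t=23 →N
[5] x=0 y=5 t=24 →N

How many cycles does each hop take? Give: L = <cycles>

cyc[1] − cyc[0] = 20 − 19 = 1.
Per-hop latency L = Δcyc = 1.

L = 1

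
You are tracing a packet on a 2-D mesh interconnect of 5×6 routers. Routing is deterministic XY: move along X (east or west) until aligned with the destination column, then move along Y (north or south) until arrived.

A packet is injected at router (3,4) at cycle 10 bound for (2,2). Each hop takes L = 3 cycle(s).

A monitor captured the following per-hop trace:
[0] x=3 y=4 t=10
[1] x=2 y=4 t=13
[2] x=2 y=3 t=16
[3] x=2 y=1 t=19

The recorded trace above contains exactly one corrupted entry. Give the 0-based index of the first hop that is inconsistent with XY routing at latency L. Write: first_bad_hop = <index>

first_bad_hop = 3

check 1→ d=(-1,0) cyc+3: ok
check 2→ d=(0,-1) cyc+3: ok
check 3→ d=(0,-2) cyc+3: BAD: non-unit step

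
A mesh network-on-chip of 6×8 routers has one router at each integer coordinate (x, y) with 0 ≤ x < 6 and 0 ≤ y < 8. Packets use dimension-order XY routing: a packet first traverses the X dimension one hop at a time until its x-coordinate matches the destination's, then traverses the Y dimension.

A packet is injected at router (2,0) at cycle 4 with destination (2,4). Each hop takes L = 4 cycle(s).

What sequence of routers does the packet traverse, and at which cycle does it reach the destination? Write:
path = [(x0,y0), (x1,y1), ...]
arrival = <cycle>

src (2,0)  cyc=4
N→(2,1)  cyc=8
N→(2,2)  cyc=12
N→(2,3)  cyc=16
N→(2,4)  cyc=20

path = [(2,0), (2,1), (2,2), (2,3), (2,4)]
arrival = 20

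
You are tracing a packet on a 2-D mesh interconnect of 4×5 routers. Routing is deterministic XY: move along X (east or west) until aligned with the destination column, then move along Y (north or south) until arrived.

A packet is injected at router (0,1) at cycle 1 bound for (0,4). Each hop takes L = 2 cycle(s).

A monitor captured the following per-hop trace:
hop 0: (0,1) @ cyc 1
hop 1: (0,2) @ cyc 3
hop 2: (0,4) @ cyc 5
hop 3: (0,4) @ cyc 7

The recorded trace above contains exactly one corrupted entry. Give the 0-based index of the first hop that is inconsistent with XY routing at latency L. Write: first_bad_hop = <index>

first_bad_hop = 2

  1: Δx=+0 Δy=+1 Δt=2 [ok]
  2: Δx=+0 Δy=+2 Δt=2 [BAD: non-unit step]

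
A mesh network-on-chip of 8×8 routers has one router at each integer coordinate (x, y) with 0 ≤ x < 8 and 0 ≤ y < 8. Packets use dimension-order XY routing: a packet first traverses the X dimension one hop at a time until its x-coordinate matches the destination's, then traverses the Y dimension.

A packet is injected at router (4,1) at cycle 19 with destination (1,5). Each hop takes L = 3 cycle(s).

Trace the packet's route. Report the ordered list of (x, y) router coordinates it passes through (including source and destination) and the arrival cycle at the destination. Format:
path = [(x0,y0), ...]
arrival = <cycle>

t=19: at (4,1)
t=22: at (3,1) after W
t=25: at (2,1) after W
t=28: at (1,1) after W
t=31: at (1,2) after N
t=34: at (1,3) after N
t=37: at (1,4) after N
t=40: at (1,5) after N

path = [(4,1), (3,1), (2,1), (1,1), (1,2), (1,3), (1,4), (1,5)]
arrival = 40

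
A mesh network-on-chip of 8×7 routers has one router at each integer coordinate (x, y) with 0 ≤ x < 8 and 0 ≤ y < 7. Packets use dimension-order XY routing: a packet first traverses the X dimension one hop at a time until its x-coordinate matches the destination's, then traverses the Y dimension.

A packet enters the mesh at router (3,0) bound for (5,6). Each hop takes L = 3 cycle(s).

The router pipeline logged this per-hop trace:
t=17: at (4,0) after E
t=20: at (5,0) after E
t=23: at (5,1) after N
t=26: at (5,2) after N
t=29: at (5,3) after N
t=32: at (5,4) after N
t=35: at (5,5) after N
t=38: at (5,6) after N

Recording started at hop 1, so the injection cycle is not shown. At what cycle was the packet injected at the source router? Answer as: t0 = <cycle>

t0 = 14

At hop 1 the cycle is 17; in general cyc_k = t0 + kL.
So t0 = 17 − 1·3 = 14.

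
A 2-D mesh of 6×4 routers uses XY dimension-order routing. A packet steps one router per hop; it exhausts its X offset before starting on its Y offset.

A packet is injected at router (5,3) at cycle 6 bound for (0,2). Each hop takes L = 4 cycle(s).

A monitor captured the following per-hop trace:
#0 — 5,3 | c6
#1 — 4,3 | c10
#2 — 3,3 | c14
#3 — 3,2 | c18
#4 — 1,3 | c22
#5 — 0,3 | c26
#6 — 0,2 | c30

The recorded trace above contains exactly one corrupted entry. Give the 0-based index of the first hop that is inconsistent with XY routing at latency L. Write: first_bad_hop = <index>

check 1→ d=(-1,0) cyc+4: ok
check 2→ d=(-1,0) cyc+4: ok
check 3→ d=(0,-1) cyc+4: BAD: Y-move but x=3≠0

first_bad_hop = 3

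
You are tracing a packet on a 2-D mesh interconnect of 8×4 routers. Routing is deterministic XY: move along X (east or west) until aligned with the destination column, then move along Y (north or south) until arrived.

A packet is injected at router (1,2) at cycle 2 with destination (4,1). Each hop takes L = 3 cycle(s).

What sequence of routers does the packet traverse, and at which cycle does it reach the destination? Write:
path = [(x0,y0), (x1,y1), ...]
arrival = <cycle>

path = [(1,2), (2,2), (3,2), (4,2), (4,1)]
arrival = 14

src (1,2)  cyc=2
E→(2,2)  cyc=5
E→(3,2)  cyc=8
E→(4,2)  cyc=11
S→(4,1)  cyc=14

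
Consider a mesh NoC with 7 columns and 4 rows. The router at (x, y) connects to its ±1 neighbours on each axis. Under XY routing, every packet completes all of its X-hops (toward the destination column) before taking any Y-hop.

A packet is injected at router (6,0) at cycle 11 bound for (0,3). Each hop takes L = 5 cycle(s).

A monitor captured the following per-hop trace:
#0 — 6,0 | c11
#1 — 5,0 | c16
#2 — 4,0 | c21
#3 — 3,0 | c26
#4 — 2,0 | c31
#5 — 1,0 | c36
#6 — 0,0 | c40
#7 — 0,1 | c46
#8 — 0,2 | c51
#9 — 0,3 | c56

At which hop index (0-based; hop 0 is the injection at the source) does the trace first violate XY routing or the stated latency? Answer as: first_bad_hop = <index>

[1] (-1,+0) / 5c ⇒ ok
[2] (-1,+0) / 5c ⇒ ok
[3] (-1,+0) / 5c ⇒ ok
[4] (-1,+0) / 5c ⇒ ok
[5] (-1,+0) / 5c ⇒ ok
[6] (-1,+0) / 4c ⇒ BAD: Δcyc=4≠L

first_bad_hop = 6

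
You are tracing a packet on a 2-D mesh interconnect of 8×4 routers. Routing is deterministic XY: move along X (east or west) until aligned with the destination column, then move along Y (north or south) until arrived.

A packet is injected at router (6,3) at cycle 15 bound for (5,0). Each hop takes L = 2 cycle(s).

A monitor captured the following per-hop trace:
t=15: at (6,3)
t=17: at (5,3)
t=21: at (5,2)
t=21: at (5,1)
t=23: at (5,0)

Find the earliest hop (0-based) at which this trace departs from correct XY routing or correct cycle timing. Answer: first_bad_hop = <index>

first_bad_hop = 2

[1] (-1,+0) / 2c ⇒ ok
[2] (+0,-1) / 4c ⇒ BAD: Δcyc=4≠L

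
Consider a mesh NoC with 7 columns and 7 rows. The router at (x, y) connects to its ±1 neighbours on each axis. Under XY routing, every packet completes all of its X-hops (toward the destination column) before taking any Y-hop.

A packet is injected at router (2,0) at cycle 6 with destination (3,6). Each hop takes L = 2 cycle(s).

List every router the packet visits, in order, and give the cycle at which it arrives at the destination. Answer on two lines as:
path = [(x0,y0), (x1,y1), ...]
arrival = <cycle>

path = [(2,0), (3,0), (3,1), (3,2), (3,3), (3,4), (3,5), (3,6)]
arrival = 20

src (2,0)  cyc=6
E→(3,0)  cyc=8
N→(3,1)  cyc=10
N→(3,2)  cyc=12
N→(3,3)  cyc=14
N→(3,4)  cyc=16
N→(3,5)  cyc=18
N→(3,6)  cyc=20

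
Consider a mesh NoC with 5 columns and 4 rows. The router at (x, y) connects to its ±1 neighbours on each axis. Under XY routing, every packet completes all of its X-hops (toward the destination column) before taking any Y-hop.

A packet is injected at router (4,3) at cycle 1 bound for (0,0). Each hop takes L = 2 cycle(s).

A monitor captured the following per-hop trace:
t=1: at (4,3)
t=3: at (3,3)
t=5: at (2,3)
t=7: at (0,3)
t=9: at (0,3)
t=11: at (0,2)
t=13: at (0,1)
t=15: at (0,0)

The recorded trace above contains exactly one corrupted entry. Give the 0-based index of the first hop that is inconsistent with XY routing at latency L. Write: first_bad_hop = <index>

[1] (-1,+0) / 2c ⇒ ok
[2] (-1,+0) / 2c ⇒ ok
[3] (-2,+0) / 2c ⇒ BAD: non-unit step

first_bad_hop = 3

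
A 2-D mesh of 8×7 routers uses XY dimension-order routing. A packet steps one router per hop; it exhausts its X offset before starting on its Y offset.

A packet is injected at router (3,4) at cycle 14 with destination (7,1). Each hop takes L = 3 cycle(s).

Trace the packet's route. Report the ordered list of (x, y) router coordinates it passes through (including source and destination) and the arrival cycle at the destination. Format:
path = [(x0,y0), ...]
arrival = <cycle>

path = [(3,4), (4,4), (5,4), (6,4), (7,4), (7,3), (7,2), (7,1)]
arrival = 35

hop 0: (3,4) @ cyc 14
hop 1: (4,4) @ cyc 17  [E]
hop 2: (5,4) @ cyc 20  [E]
hop 3: (6,4) @ cyc 23  [E]
hop 4: (7,4) @ cyc 26  [E]
hop 5: (7,3) @ cyc 29  [S]
hop 6: (7,2) @ cyc 32  [S]
hop 7: (7,1) @ cyc 35  [S]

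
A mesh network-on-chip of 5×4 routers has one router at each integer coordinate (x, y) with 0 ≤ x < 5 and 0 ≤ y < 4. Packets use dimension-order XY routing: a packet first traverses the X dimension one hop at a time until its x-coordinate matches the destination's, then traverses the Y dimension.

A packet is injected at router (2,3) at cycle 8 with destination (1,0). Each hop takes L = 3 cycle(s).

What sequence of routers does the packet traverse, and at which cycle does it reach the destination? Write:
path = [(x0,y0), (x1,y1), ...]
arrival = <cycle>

src (2,3)  cyc=8
W→(1,3)  cyc=11
S→(1,2)  cyc=14
S→(1,1)  cyc=17
S→(1,0)  cyc=20

path = [(2,3), (1,3), (1,2), (1,1), (1,0)]
arrival = 20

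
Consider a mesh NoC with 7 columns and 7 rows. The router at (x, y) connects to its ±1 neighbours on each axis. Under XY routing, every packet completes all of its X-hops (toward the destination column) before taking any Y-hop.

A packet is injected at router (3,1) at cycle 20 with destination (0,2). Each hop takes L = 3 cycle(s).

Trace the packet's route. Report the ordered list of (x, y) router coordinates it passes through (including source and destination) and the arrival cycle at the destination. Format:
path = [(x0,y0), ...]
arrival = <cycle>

[0] x=3 y=1 t=20
[1] x=2 y=1 t=23 →W
[2] x=1 y=1 t=26 →W
[3] x=0 y=1 t=29 →W
[4] x=0 y=2 t=32 →N

path = [(3,1), (2,1), (1,1), (0,1), (0,2)]
arrival = 32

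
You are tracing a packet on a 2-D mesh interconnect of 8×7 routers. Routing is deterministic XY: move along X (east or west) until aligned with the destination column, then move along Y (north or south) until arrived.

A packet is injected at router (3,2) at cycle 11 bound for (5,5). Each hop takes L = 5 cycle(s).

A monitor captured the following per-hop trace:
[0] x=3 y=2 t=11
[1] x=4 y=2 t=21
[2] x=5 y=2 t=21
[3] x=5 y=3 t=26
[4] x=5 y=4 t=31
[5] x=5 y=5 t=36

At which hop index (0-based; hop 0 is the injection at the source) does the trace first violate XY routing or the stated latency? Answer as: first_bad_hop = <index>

[1] (+1,+0) / 10c ⇒ BAD: Δcyc=10≠L

first_bad_hop = 1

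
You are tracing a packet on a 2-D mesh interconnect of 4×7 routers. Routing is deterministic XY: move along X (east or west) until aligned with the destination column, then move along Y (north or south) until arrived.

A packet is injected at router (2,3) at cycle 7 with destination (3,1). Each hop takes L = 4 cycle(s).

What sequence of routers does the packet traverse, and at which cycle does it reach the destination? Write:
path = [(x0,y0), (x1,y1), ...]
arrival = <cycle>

#0 — 2,3 | c7
#1 — 3,3 | c11 | E
#2 — 3,2 | c15 | S
#3 — 3,1 | c19 | S

path = [(2,3), (3,3), (3,2), (3,1)]
arrival = 19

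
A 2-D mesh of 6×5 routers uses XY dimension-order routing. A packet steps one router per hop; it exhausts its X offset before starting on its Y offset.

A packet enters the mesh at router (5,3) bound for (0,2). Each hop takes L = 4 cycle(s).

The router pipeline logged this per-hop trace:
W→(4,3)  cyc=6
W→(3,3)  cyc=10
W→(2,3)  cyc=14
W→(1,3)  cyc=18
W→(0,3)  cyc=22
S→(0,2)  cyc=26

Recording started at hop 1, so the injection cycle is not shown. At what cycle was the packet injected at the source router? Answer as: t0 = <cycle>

At hop 1 the cycle is 6; in general cyc_k = t0 + kL.
Subtract one hop: t0 = 6 − 4 = 2.

t0 = 2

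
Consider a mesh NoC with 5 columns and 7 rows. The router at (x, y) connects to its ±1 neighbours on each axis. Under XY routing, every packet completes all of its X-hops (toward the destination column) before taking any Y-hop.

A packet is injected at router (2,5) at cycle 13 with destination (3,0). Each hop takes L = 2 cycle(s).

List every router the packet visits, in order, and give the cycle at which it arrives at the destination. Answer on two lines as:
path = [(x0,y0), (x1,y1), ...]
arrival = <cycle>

#0 — 2,5 | c13
#1 — 3,5 | c15 | E
#2 — 3,4 | c17 | S
#3 — 3,3 | c19 | S
#4 — 3,2 | c21 | S
#5 — 3,1 | c23 | S
#6 — 3,0 | c25 | S

path = [(2,5), (3,5), (3,4), (3,3), (3,2), (3,1), (3,0)]
arrival = 25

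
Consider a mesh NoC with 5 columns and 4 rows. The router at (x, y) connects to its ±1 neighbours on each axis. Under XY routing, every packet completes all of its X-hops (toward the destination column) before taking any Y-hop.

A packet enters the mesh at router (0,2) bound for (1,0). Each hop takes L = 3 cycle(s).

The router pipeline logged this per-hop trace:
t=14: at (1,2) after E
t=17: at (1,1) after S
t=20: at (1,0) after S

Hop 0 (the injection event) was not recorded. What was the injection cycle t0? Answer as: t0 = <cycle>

t0 = 11

cyc[1] = 14 and cyc[k] = t0 + k·L for every k.
t0 = cyc[1] − L = 14 − 3 = 11.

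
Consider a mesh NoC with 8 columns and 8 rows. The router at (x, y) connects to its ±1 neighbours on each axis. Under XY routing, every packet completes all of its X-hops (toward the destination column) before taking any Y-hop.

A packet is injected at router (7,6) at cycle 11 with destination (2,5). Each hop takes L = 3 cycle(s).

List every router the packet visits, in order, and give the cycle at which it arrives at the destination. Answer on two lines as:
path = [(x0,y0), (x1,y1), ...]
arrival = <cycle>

path = [(7,6), (6,6), (5,6), (4,6), (3,6), (2,6), (2,5)]
arrival = 29

[0] x=7 y=6 t=11
[1] x=6 y=6 t=14 →W
[2] x=5 y=6 t=17 →W
[3] x=4 y=6 t=20 →W
[4] x=3 y=6 t=23 →W
[5] x=2 y=6 t=26 →W
[6] x=2 y=5 t=29 →S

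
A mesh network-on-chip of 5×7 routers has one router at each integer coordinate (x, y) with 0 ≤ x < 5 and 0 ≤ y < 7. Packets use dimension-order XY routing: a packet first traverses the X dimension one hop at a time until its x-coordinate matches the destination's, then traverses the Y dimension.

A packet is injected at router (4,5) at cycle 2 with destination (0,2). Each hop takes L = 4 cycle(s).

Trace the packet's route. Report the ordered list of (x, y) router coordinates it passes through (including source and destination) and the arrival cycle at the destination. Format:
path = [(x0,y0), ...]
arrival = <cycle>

  0. router=(4,5) cycle=2 (inject)
  1. router=(3,5) cycle=6 dir=W
  2. router=(2,5) cycle=10 dir=W
  3. router=(1,5) cycle=14 dir=W
  4. router=(0,5) cycle=18 dir=W
  5. router=(0,4) cycle=22 dir=S
  6. router=(0,3) cycle=26 dir=S
  7. router=(0,2) cycle=30 dir=S

path = [(4,5), (3,5), (2,5), (1,5), (0,5), (0,4), (0,3), (0,2)]
arrival = 30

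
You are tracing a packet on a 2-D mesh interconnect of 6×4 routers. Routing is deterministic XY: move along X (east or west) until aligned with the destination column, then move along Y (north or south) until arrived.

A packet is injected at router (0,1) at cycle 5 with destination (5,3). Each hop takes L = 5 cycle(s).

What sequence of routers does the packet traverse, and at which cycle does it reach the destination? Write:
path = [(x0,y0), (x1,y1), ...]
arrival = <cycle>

path = [(0,1), (1,1), (2,1), (3,1), (4,1), (5,1), (5,2), (5,3)]
arrival = 40

  0. router=(0,1) cycle=5 (inject)
  1. router=(1,1) cycle=10 dir=E
  2. router=(2,1) cycle=15 dir=E
  3. router=(3,1) cycle=20 dir=E
  4. router=(4,1) cycle=25 dir=E
  5. router=(5,1) cycle=30 dir=E
  6. router=(5,2) cycle=35 dir=N
  7. router=(5,3) cycle=40 dir=N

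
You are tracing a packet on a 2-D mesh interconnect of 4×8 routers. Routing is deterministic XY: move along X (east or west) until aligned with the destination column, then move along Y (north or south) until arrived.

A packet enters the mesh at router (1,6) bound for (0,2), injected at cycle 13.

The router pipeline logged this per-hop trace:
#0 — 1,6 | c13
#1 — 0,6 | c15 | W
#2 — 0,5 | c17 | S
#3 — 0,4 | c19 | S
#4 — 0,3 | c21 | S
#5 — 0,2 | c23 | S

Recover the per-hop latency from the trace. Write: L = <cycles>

Δcyc across hop 0→1: 15 − 13 = 2.
Per-hop latency L = Δcyc = 2.

L = 2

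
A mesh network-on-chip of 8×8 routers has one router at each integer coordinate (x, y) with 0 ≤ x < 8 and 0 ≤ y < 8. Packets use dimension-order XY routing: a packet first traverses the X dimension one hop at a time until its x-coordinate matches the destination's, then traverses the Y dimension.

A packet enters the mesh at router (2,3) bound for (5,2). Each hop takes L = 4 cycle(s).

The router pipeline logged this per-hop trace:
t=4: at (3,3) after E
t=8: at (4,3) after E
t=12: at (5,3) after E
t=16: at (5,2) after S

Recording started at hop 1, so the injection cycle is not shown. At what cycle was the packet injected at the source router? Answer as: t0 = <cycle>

Hop 1 reached at cycle 4; hop k is at t0 + k·L.
t0 = cyc[1] − L = 4 − 4 = 0.

t0 = 0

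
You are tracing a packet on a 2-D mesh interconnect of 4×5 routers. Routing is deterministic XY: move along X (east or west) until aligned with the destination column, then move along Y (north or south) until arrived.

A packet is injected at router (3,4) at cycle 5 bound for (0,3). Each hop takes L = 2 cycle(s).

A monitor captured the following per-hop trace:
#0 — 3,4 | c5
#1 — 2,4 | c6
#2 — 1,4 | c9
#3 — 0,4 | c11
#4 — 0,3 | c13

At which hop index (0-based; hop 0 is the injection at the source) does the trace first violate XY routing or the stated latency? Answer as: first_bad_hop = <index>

first_bad_hop = 1

[1] (-1,+0) / 1c ⇒ BAD: Δcyc=1≠L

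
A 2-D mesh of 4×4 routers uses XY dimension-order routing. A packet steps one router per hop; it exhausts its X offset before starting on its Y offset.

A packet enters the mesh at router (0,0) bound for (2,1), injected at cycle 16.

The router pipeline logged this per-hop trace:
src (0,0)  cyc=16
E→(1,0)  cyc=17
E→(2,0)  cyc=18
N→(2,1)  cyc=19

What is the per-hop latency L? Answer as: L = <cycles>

From hop 0 (16) to hop 1 (17): +1 cycles.
Per-hop latency L = Δcyc = 1.

L = 1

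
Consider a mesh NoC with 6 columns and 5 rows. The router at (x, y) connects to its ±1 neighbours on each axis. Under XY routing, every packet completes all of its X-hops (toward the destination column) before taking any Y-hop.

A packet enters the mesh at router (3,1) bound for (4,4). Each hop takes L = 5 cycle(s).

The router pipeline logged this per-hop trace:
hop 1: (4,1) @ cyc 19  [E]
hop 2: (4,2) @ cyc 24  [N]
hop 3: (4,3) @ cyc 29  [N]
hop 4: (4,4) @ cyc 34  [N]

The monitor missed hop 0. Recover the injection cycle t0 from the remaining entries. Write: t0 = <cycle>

cyc[1] = 19 and cyc[k] = t0 + k·L for every k.
Therefore t0 = 19 − L = 14.

t0 = 14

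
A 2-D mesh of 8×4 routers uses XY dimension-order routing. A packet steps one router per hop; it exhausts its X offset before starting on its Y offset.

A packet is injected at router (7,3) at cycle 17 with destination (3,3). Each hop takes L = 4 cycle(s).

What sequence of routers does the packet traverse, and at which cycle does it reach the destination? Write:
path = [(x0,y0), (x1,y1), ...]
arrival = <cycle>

#0 — 7,3 | c17
#1 — 6,3 | c21 | W
#2 — 5,3 | c25 | W
#3 — 4,3 | c29 | W
#4 — 3,3 | c33 | W

path = [(7,3), (6,3), (5,3), (4,3), (3,3)]
arrival = 33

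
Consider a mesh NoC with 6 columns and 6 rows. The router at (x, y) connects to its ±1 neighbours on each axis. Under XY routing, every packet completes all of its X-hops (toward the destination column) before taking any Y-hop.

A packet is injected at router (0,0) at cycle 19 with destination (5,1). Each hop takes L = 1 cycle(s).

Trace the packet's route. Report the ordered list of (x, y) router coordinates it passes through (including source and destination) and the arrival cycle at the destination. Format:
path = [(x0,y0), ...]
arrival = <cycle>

path = [(0,0), (1,0), (2,0), (3,0), (4,0), (5,0), (5,1)]
arrival = 25

[0] x=0 y=0 t=19
[1] x=1 y=0 t=20 →E
[2] x=2 y=0 t=21 →E
[3] x=3 y=0 t=22 →E
[4] x=4 y=0 t=23 →E
[5] x=5 y=0 t=24 →E
[6] x=5 y=1 t=25 →N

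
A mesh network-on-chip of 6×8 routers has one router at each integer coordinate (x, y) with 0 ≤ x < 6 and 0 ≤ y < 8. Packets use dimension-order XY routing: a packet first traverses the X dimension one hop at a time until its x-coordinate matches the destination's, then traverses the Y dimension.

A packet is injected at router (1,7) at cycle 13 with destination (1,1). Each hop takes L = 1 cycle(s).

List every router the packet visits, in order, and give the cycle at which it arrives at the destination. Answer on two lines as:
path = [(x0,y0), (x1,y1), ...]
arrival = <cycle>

path = [(1,7), (1,6), (1,5), (1,4), (1,3), (1,2), (1,1)]
arrival = 19

t=13: at (1,7)
t=14: at (1,6) after S
t=15: at (1,5) after S
t=16: at (1,4) after S
t=17: at (1,3) after S
t=18: at (1,2) after S
t=19: at (1,1) after S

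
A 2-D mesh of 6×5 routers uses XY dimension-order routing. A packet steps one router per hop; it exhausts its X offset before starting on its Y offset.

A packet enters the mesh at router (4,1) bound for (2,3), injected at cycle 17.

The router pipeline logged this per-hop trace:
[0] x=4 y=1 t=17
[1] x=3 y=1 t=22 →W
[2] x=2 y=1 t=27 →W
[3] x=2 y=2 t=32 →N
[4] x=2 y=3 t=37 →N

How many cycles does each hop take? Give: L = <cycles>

From hop 0 (17) to hop 1 (22): +5 cycles.
One hop costs L cycles, so L = 5.

L = 5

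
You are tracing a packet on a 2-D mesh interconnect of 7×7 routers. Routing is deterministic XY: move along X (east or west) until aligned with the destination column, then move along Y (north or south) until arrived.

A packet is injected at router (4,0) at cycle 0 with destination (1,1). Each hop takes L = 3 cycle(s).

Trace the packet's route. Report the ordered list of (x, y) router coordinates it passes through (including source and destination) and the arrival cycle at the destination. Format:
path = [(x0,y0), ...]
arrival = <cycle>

path = [(4,0), (3,0), (2,0), (1,0), (1,1)]
arrival = 12

  0. router=(4,0) cycle=0 (inject)
  1. router=(3,0) cycle=3 dir=W
  2. router=(2,0) cycle=6 dir=W
  3. router=(1,0) cycle=9 dir=W
  4. router=(1,1) cycle=12 dir=N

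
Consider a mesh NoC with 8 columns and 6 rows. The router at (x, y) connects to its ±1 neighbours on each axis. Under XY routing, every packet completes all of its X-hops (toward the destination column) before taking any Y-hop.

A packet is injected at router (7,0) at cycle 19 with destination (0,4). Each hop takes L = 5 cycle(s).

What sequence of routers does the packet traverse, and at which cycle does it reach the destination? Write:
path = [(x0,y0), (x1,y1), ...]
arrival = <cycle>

path = [(7,0), (6,0), (5,0), (4,0), (3,0), (2,0), (1,0), (0,0), (0,1), (0,2), (0,3), (0,4)]
arrival = 74

src (7,0)  cyc=19
W→(6,0)  cyc=24
W→(5,0)  cyc=29
W→(4,0)  cyc=34
W→(3,0)  cyc=39
W→(2,0)  cyc=44
W→(1,0)  cyc=49
W→(0,0)  cyc=54
N→(0,1)  cyc=59
N→(0,2)  cyc=64
N→(0,3)  cyc=69
N→(0,4)  cyc=74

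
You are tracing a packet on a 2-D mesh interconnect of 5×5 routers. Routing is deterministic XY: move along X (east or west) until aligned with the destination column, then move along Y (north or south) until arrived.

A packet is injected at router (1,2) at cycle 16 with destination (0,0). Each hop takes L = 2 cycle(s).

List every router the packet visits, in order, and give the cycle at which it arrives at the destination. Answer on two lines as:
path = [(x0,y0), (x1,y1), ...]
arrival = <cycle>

path = [(1,2), (0,2), (0,1), (0,0)]
arrival = 22

t=16: at (1,2)
t=18: at (0,2) after W
t=20: at (0,1) after S
t=22: at (0,0) after S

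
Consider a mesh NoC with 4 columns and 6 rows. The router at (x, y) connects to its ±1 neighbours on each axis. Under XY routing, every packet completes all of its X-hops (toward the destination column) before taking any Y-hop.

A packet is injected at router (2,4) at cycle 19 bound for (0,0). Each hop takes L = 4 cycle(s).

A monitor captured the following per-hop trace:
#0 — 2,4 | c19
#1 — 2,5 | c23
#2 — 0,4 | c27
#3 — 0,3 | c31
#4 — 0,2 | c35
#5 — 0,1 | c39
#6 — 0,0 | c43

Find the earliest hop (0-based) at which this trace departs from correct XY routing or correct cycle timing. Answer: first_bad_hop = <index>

hop 1: step (+0,+1), +4 cyc — BAD: Y-move but x=2≠0

first_bad_hop = 1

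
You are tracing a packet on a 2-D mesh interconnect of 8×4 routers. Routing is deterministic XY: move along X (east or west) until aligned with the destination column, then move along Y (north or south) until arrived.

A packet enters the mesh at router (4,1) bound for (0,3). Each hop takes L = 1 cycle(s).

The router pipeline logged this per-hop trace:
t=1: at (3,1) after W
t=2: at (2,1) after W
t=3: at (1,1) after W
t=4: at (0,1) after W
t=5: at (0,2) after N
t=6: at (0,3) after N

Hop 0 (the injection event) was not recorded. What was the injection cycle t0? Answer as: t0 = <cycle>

t0 = 0

The first recorded entry is hop 1 at cycle 1.
Therefore t0 = 1 − L = 0.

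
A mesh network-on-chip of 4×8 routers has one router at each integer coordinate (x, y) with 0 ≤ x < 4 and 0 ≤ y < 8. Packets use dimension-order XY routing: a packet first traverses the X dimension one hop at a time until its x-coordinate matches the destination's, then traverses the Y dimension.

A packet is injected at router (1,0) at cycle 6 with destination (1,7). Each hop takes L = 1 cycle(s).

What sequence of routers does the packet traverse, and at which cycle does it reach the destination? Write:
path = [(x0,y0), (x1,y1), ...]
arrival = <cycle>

src (1,0)  cyc=6
N→(1,1)  cyc=7
N→(1,2)  cyc=8
N→(1,3)  cyc=9
N→(1,4)  cyc=10
N→(1,5)  cyc=11
N→(1,6)  cyc=12
N→(1,7)  cyc=13

path = [(1,0), (1,1), (1,2), (1,3), (1,4), (1,5), (1,6), (1,7)]
arrival = 13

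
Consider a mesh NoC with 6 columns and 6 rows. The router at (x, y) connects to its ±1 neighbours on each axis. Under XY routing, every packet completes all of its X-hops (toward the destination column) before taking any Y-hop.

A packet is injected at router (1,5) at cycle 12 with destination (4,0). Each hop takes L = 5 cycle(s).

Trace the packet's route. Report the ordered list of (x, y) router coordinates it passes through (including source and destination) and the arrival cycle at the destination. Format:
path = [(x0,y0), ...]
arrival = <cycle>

path = [(1,5), (2,5), (3,5), (4,5), (4,4), (4,3), (4,2), (4,1), (4,0)]
arrival = 52

src (1,5)  cyc=12
E→(2,5)  cyc=17
E→(3,5)  cyc=22
E→(4,5)  cyc=27
S→(4,4)  cyc=32
S→(4,3)  cyc=37
S→(4,2)  cyc=42
S→(4,1)  cyc=47
S→(4,0)  cyc=52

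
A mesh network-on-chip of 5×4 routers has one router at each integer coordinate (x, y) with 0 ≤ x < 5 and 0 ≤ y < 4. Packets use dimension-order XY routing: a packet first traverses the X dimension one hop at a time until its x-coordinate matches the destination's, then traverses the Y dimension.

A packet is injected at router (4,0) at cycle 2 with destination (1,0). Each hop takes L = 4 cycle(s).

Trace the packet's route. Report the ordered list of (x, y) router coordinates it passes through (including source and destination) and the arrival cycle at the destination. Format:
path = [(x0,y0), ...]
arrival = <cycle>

path = [(4,0), (3,0), (2,0), (1,0)]
arrival = 14

t=2: at (4,0)
t=6: at (3,0) after W
t=10: at (2,0) after W
t=14: at (1,0) after W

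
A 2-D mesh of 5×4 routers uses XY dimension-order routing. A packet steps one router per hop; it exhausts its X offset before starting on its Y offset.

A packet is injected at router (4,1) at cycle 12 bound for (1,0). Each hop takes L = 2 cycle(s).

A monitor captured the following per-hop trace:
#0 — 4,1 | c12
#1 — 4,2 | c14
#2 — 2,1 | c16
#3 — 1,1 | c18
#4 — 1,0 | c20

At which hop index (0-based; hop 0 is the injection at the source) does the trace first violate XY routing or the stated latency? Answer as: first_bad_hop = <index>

hop 1: step (+0,+1), +2 cyc — BAD: Y-move but x=4≠1

first_bad_hop = 1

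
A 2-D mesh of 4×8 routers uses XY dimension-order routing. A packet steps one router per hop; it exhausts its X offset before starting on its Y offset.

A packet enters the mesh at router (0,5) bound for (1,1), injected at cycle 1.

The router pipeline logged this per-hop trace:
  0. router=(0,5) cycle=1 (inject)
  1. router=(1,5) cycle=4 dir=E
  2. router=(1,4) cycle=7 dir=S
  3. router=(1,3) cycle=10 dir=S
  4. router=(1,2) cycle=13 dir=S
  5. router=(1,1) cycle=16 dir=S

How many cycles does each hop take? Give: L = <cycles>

Between hops 0 and 1 the cycle counter advances 4 − 1 = 3.
Each hop adds L, hence L = 3.

L = 3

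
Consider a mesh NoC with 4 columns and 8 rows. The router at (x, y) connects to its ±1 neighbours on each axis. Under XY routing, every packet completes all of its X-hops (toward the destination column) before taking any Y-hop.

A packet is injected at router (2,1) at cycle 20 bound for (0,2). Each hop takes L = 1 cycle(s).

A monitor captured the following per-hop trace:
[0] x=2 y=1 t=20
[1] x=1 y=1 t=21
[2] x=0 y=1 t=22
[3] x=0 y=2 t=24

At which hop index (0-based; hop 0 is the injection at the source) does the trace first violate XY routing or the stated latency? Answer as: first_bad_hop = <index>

  1: Δx=-1 Δy=+0 Δt=1 [ok]
  2: Δx=-1 Δy=+0 Δt=1 [ok]
  3: Δx=+0 Δy=+1 Δt=2 [BAD: Δcyc=2≠L]

first_bad_hop = 3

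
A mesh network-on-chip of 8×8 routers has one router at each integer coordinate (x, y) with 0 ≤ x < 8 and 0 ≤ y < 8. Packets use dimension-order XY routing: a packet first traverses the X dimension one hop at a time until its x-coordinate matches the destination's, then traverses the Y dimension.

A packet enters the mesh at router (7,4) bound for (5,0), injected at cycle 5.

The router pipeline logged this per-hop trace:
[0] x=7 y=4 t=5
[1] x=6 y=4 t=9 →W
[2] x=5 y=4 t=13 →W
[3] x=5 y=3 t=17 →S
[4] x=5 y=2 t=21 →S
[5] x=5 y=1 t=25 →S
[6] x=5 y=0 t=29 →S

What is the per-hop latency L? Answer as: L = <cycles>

L = 4

From hop 0 (5) to hop 1 (9): +4 cycles.
Each hop adds L, hence L = 4.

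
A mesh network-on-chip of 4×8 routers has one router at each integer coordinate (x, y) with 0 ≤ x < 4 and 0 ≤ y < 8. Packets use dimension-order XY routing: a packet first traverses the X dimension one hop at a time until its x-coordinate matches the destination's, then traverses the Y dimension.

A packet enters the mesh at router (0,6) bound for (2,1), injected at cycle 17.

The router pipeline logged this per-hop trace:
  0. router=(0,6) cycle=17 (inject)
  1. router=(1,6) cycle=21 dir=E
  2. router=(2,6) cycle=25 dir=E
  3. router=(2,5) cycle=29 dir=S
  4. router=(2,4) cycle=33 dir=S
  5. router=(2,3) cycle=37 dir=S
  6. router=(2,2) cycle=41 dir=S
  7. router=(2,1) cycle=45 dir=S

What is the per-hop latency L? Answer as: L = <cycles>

From hop 0 (17) to hop 1 (21): +4 cycles.
Per-hop latency L = Δcyc = 4.

L = 4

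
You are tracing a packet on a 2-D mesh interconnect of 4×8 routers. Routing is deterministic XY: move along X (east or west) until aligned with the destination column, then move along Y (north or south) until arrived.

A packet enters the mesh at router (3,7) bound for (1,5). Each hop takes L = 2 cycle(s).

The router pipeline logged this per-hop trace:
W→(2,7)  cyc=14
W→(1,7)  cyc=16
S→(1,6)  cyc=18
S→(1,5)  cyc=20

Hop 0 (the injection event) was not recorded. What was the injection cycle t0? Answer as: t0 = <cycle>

t0 = 12

The first recorded entry is hop 1 at cycle 14.
t0 = cyc[1] − L = 14 − 2 = 12.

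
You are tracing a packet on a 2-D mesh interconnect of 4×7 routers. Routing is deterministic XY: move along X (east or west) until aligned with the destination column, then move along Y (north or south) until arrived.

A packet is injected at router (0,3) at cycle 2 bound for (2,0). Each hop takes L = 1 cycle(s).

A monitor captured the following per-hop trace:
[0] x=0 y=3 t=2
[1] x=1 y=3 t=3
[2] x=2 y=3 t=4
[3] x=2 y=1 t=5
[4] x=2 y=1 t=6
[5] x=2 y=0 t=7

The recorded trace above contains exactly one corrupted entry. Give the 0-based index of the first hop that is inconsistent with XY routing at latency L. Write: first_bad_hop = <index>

first_bad_hop = 3

[1] (+1,+0) / 1c ⇒ ok
[2] (+1,+0) / 1c ⇒ ok
[3] (+0,-2) / 1c ⇒ BAD: non-unit step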